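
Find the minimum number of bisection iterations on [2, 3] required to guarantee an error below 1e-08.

We need (b-a)/2^n ≤ 1e-08
(3 - 2)/2^n ≤ 1e-08
1/2^n ≤ 1e-08
2^n ≥ 100000000
n ≥ log₂(100000000) = 26.58
n ≥ 27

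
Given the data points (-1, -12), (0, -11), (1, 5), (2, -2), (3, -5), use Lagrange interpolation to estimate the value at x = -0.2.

Lagrange interpolation formula:
P(x) = Σ yᵢ × Lᵢ(x)
where Lᵢ(x) = Π_{j≠i} (x - xⱼ)/(xᵢ - xⱼ)

L_0(-0.2) = (-0.2 - 0)/(-1 - 0) × (-0.2 - 1)/(-1 - 1) × (-0.2 - 2)/(-1 - 2) × (-0.2 - 3)/(-1 - 3) = 0.070400
L_1(-0.2) = (-0.2 - (-1))/(0 - (-1)) × (-0.2 - 1)/(0 - 1) × (-0.2 - 2)/(0 - 2) × (-0.2 - 3)/(0 - 3) = 1.126400
L_2(-0.2) = (-0.2 - (-1))/(1 - (-1)) × (-0.2 - 0)/(1 - 0) × (-0.2 - 2)/(1 - 2) × (-0.2 - 3)/(1 - 3) = -0.281600
L_3(-0.2) = (-0.2 - (-1))/(2 - (-1)) × (-0.2 - 0)/(2 - 0) × (-0.2 - 1)/(2 - 1) × (-0.2 - 3)/(2 - 3) = 0.102400
L_4(-0.2) = (-0.2 - (-1))/(3 - (-1)) × (-0.2 - 0)/(3 - 0) × (-0.2 - 1)/(3 - 1) × (-0.2 - 2)/(3 - 2) = -0.017600

P(-0.2) = (-12)×L_0(-0.2) + (-11)×L_1(-0.2) + 5×L_2(-0.2) + (-2)×L_3(-0.2) + (-5)×L_4(-0.2)
P(-0.2) = -14.760000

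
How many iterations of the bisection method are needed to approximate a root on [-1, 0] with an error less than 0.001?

We need (b-a)/2^n ≤ 0.001
(0 - (-1))/2^n ≤ 0.001
1/2^n ≤ 0.001
2^n ≥ 1000
n ≥ log₂(1000) = 9.97
n ≥ 10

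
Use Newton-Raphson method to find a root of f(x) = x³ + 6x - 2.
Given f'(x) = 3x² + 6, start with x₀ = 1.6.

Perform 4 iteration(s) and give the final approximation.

f(x) = x³ + 6x - 2
f'(x) = 3x² + 6
x₀ = 1.6

Newton-Raphson formula: x_{n+1} = x_n - f(x_n)/f'(x_n)

Iteration 1:
  f(1.600000) = 11.696000
  f'(1.600000) = 13.680000
  x_1 = 1.600000 - 11.696000/13.680000 = 0.745029
Iteration 2:
  f(0.745029) = 2.883718
  f'(0.745029) = 7.665206
  x_2 = 0.745029 - 2.883718/7.665206 = 0.368820
Iteration 3:
  f(0.368820) = 0.263093
  f'(0.368820) = 6.408086
  x_3 = 0.368820 - 0.263093/6.408086 = 0.327764
Iteration 4:
  f(0.327764) = 0.001796
  f'(0.327764) = 6.322288
  x_4 = 0.327764 - 0.001796/6.322288 = 0.327480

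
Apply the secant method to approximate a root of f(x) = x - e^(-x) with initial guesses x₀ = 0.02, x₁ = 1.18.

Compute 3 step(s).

f(x) = x - e^(-x)
x₀ = 0.02, x₁ = 1.18

Secant formula: x_{n+1} = x_n - f(x_n)(x_n - x_{n-1})/(f(x_n) - f(x_{n-1}))

Iteration 1:
  f(0.020000) = -0.960199
  f(1.180000) = 0.872721
  x_2 = 1.180000 - 0.872721×(1.180000 - 0.020000)/(0.872721 - (-0.960199))
       = 0.627681
Iteration 2:
  f(1.180000) = 0.872721
  f(0.627681) = 0.093853
  x_3 = 0.627681 - 0.093853×(0.627681 - 1.180000)/(0.093853 - 0.872721)
       = 0.561127
Iteration 3:
  f(0.627681) = 0.093853
  f(0.561127) = -0.009438
  x_4 = 0.561127 - (-0.009438)×(0.561127 - 0.627681)/(-0.009438 - 0.093853)
       = 0.567209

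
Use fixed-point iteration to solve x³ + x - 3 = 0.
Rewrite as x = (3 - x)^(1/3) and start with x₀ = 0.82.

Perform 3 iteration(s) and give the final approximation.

Equation: x³ + x - 3 = 0
Fixed-point form: x = (3 - x)^(1/3)
x₀ = 0.82

x_1 = g(0.820000) = 1.296638
x_2 = g(1.296638) = 1.194269
x_3 = g(1.194269) = 1.217730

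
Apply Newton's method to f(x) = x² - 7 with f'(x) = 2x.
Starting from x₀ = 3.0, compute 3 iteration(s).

f(x) = x² - 7
f'(x) = 2x
x₀ = 3.0

Newton-Raphson formula: x_{n+1} = x_n - f(x_n)/f'(x_n)

Iteration 1:
  f(3.000000) = 2.000000
  f'(3.000000) = 6.000000
  x_1 = 3.000000 - 2.000000/6.000000 = 2.666667
Iteration 2:
  f(2.666667) = 0.111111
  f'(2.666667) = 5.333333
  x_2 = 2.666667 - 0.111111/5.333333 = 2.645833
Iteration 3:
  f(2.645833) = 0.000434
  f'(2.645833) = 5.291667
  x_3 = 2.645833 - 0.000434/5.291667 = 2.645751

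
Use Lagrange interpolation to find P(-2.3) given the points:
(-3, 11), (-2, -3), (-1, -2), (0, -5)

Lagrange interpolation formula:
P(x) = Σ yᵢ × Lᵢ(x)
where Lᵢ(x) = Π_{j≠i} (x - xⱼ)/(xᵢ - xⱼ)

L_0(-2.3) = (-2.3 - (-2))/(-3 - (-2)) × (-2.3 - (-1))/(-3 - (-1)) × (-2.3 - 0)/(-3 - 0) = 0.149500
L_1(-2.3) = (-2.3 - (-3))/(-2 - (-3)) × (-2.3 - (-1))/(-2 - (-1)) × (-2.3 - 0)/(-2 - 0) = 1.046500
L_2(-2.3) = (-2.3 - (-3))/(-1 - (-3)) × (-2.3 - (-2))/(-1 - (-2)) × (-2.3 - 0)/(-1 - 0) = -0.241500
L_3(-2.3) = (-2.3 - (-3))/(0 - (-3)) × (-2.3 - (-2))/(0 - (-2)) × (-2.3 - (-1))/(0 - (-1)) = 0.045500

P(-2.3) = 11×L_0(-2.3) + (-3)×L_1(-2.3) + (-2)×L_2(-2.3) + (-5)×L_3(-2.3)
P(-2.3) = -1.239500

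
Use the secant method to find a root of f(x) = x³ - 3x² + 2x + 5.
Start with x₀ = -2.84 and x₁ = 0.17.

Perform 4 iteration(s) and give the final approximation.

f(x) = x³ - 3x² + 2x + 5
x₀ = -2.84, x₁ = 0.17

Secant formula: x_{n+1} = x_n - f(x_n)(x_n - x_{n-1})/(f(x_n) - f(x_{n-1}))

Iteration 1:
  f(-2.840000) = -47.783104
  f(0.170000) = 5.258213
  x_2 = 0.170000 - 5.258213×(0.170000 - (-2.840000))/(5.258213 - (-47.783104))
       = -0.128394
Iteration 2:
  f(0.170000) = 5.258213
  f(-0.128394) = 4.691640
  x_3 = -0.128394 - 4.691640×(-0.128394 - 0.170000)/(4.691640 - 5.258213)
       = -2.599316
Iteration 3:
  f(-0.128394) = 4.691640
  f(-2.599316) = -38.030098
  x_4 = -2.599316 - (-38.030098)×(-2.599316 - (-0.128394))/(-38.030098 - 4.691640)
       = -0.399747
Iteration 4:
  f(-2.599316) = -38.030098
  f(-0.399747) = 3.657233
  x_5 = -0.399747 - 3.657233×(-0.399747 - (-2.599316))/(3.657233 - (-38.030098))
       = -0.592716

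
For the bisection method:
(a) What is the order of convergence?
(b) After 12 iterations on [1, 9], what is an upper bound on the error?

(a) Bisection has linear (order 1) convergence; the error is halved each step.

(b) Error bound = (b-a)/2^n = (9 - 1)/2^{12}
    = 8/2^{12}

(a) 1 (linear); (b) error ≤ 1.95e-03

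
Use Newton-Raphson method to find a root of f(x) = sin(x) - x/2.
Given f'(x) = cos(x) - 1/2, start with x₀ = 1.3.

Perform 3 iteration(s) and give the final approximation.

f(x) = sin(x) - x/2
f'(x) = cos(x) - 1/2
x₀ = 1.3

Newton-Raphson formula: x_{n+1} = x_n - f(x_n)/f'(x_n)

Iteration 1:
  f(1.300000) = 0.313558
  f'(1.300000) = -0.232501
  x_1 = 1.300000 - 0.313558/(-0.232501) = 2.648631
Iteration 2:
  f(2.648631) = -0.851078
  f'(2.648631) = -1.380935
  x_2 = 2.648631 - (-0.851078)/(-1.380935) = 2.032325
Iteration 3:
  f(2.032325) = -0.120790
  f'(2.032325) = -0.945317
  x_3 = 2.032325 - (-0.120790)/(-0.945317) = 1.904548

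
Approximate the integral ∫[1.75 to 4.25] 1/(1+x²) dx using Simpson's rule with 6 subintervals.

f(x) = 1/(1+x²)
a = 1.75, b = 4.25, n = 6
h = (b - a)/n = 0.416667

Simpson's rule: (h/3)[f(x₀) + 4f(x₁) + 2f(x₂) + ... + f(xₙ)]

x_0 = 1.7500, f(x_0) = 0.246154, coefficient = 1
x_1 = 2.1667, f(x_1) = 0.175610, coefficient = 4
x_2 = 2.5833, f(x_2) = 0.130317, coefficient = 2
x_3 = 3.0000, f(x_3) = 0.100000, coefficient = 4
x_4 = 3.4167, f(x_4) = 0.078904, coefficient = 2
x_5 = 3.8333, f(x_5) = 0.063717, coefficient = 4
x_6 = 4.2500, f(x_6) = 0.052459, coefficient = 1

I ≈ (0.416667/3) × 2.074361 = 0.288106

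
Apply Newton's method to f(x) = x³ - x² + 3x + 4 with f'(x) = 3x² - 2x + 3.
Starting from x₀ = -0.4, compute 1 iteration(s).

f(x) = x³ - x² + 3x + 4
f'(x) = 3x² - 2x + 3
x₀ = -0.4

Newton-Raphson formula: x_{n+1} = x_n - f(x_n)/f'(x_n)

Iteration 1:
  f(-0.400000) = 2.576000
  f'(-0.400000) = 4.280000
  x_1 = -0.400000 - 2.576000/4.280000 = -1.001869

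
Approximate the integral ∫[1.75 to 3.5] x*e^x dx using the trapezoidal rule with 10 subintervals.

f(x) = x*e^x
a = 1.75, b = 3.5, n = 10
h = (b - a)/n = 0.175000

Trapezoidal rule: (h/2)[f(x₀) + 2f(x₁) + 2f(x₂) + ... + f(xₙ)]

x_0 = 1.7500, f(x_0) = 10.070555, coefficient = 1
x_1 = 1.9250, f(x_1) = 13.196161, coefficient = 2
x_2 = 2.1000, f(x_2) = 17.148957, coefficient = 2
x_3 = 2.2750, f(x_3) = 22.131016, coefficient = 2
x_4 = 2.4500, f(x_4) = 28.391449, coefficient = 2
x_5 = 2.6250, f(x_5) = 36.237007, coefficient = 2
x_6 = 2.8000, f(x_6) = 46.045011, coefficient = 2
x_7 = 2.9750, f(x_7) = 58.279129, coefficient = 2
x_8 = 3.1500, f(x_8) = 73.508603, coefficient = 2
x_9 = 3.3250, f(x_9) = 92.431670, coefficient = 2
x_10 = 3.5000, f(x_10) = 115.904082, coefficient = 1

I ≈ (0.175000/2) × 900.712646 = 78.812356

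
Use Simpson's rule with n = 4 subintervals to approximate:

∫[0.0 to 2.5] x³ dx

f(x) = x³
a = 0.0, b = 2.5, n = 4
h = (b - a)/n = 0.625000

Simpson's rule: (h/3)[f(x₀) + 4f(x₁) + 2f(x₂) + ... + f(xₙ)]

x_0 = 0.0000, f(x_0) = 0.000000, coefficient = 1
x_1 = 0.6250, f(x_1) = 0.244141, coefficient = 4
x_2 = 1.2500, f(x_2) = 1.953125, coefficient = 2
x_3 = 1.8750, f(x_3) = 6.591797, coefficient = 4
x_4 = 2.5000, f(x_4) = 15.625000, coefficient = 1

I ≈ (0.625000/3) × 46.875000 = 9.765625
Exact value: 9.765625
Error: 0.000000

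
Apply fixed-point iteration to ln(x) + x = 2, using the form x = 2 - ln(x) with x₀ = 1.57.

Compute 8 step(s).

Equation: ln(x) + x = 2
Fixed-point form: x = 2 - ln(x)
x₀ = 1.57

x_1 = g(1.570000) = 1.548924
x_2 = g(1.548924) = 1.562439
x_3 = g(1.562439) = 1.553752
x_4 = g(1.553752) = 1.559327
x_5 = g(1.559327) = 1.555745
x_6 = g(1.555745) = 1.558045
x_7 = g(1.558045) = 1.556568
x_8 = g(1.556568) = 1.557517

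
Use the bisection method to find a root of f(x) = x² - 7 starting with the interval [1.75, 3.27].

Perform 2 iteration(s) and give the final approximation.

f(x) = x² - 7
Initial interval: [1.75, 3.27]

Iteration 1:
  c_1 = (1.750000 + 3.270000)/2 = 2.510000
  f(c_1) = f(2.510000) = -0.699900
  f(a) × f(c) ≥ 0, new interval: [2.510000, 3.270000]
Iteration 2:
  c_2 = (2.510000 + 3.270000)/2 = 2.890000
  f(c_2) = f(2.890000) = 1.352100
  f(a) × f(c) < 0, new interval: [2.510000, 2.890000]

After 2 iteration(s), the approximation is c_2 = 2.890000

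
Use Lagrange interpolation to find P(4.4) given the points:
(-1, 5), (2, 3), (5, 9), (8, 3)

Lagrange interpolation formula:
P(x) = Σ yᵢ × Lᵢ(x)
where Lᵢ(x) = Π_{j≠i} (x - xⱼ)/(xᵢ - xⱼ)

L_0(4.4) = (4.4 - 2)/(-1 - 2) × (4.4 - 5)/(-1 - 5) × (4.4 - 8)/(-1 - 8) = -0.032000
L_1(4.4) = (4.4 - (-1))/(2 - (-1)) × (4.4 - 5)/(2 - 5) × (4.4 - 8)/(2 - 8) = 0.216000
L_2(4.4) = (4.4 - (-1))/(5 - (-1)) × (4.4 - 2)/(5 - 2) × (4.4 - 8)/(5 - 8) = 0.864000
L_3(4.4) = (4.4 - (-1))/(8 - (-1)) × (4.4 - 2)/(8 - 2) × (4.4 - 5)/(8 - 5) = -0.048000

P(4.4) = 5×L_0(4.4) + 3×L_1(4.4) + 9×L_2(4.4) + 3×L_3(4.4)
P(4.4) = 8.120000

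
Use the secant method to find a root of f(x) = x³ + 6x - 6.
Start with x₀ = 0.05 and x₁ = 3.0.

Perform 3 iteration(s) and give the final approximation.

f(x) = x³ + 6x - 6
x₀ = 0.05, x₁ = 3.0

Secant formula: x_{n+1} = x_n - f(x_n)(x_n - x_{n-1})/(f(x_n) - f(x_{n-1}))

Iteration 1:
  f(0.050000) = -5.699875
  f(3.000000) = 39.000000
  x_2 = 3.000000 - 39.000000×(3.000000 - 0.050000)/(39.000000 - (-5.699875))
       = 0.426167
Iteration 2:
  f(3.000000) = 39.000000
  f(0.426167) = -3.365596
  x_3 = 0.426167 - (-3.365596)×(0.426167 - 3.000000)/(-3.365596 - 39.000000)
       = 0.630637
Iteration 3:
  f(0.426167) = -3.365596
  f(0.630637) = -1.965372
  x_4 = 0.630637 - (-1.965372)×(0.630637 - 0.426167)/(-1.965372 - (-3.365596))
       = 0.917633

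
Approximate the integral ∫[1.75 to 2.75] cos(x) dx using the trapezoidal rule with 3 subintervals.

f(x) = cos(x)
a = 1.75, b = 2.75, n = 3
h = (b - a)/n = 0.333333

Trapezoidal rule: (h/2)[f(x₀) + 2f(x₁) + 2f(x₂) + ... + f(xₙ)]

x_0 = 1.7500, f(x_0) = -0.178246, coefficient = 1
x_1 = 2.0833, f(x_1) = -0.490390, coefficient = 2
x_2 = 2.4167, f(x_2) = -0.748549, coefficient = 2
x_3 = 2.7500, f(x_3) = -0.924302, coefficient = 1

I ≈ (0.333333/2) × -3.580425 = -0.596738
Exact value: -0.602325
Error: 0.005587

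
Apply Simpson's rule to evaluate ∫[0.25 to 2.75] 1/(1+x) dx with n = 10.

f(x) = 1/(1+x)
a = 0.25, b = 2.75, n = 10
h = (b - a)/n = 0.250000

Simpson's rule: (h/3)[f(x₀) + 4f(x₁) + 2f(x₂) + ... + f(xₙ)]

x_0 = 0.2500, f(x_0) = 0.800000, coefficient = 1
x_1 = 0.5000, f(x_1) = 0.666667, coefficient = 4
x_2 = 0.7500, f(x_2) = 0.571429, coefficient = 2
x_3 = 1.0000, f(x_3) = 0.500000, coefficient = 4
x_4 = 1.2500, f(x_4) = 0.444444, coefficient = 2
x_5 = 1.5000, f(x_5) = 0.400000, coefficient = 4
x_6 = 1.7500, f(x_6) = 0.363636, coefficient = 2
x_7 = 2.0000, f(x_7) = 0.333333, coefficient = 4
x_8 = 2.2500, f(x_8) = 0.307692, coefficient = 2
x_9 = 2.5000, f(x_9) = 0.285714, coefficient = 4
x_10 = 2.7500, f(x_10) = 0.266667, coefficient = 1

I ≈ (0.250000/3) × 13.183927 = 1.098661
Exact value: 1.098612
Error: 0.000048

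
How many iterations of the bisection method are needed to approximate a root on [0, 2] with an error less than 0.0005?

We need (b-a)/2^n ≤ 0.0005
(2 - 0)/2^n ≤ 0.0005
2/2^n ≤ 0.0005
2^n ≥ 4000
n ≥ log₂(4000) = 11.97
n ≥ 12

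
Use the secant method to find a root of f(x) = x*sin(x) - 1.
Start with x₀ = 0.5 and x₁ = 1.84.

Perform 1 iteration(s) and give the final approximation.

f(x) = x*sin(x) - 1
x₀ = 0.5, x₁ = 1.84

Secant formula: x_{n+1} = x_n - f(x_n)(x_n - x_{n-1})/(f(x_n) - f(x_{n-1}))

Iteration 1:
  f(0.500000) = -0.760287
  f(1.840000) = 0.773729
  x_2 = 1.840000 - 0.773729×(1.840000 - 0.500000)/(0.773729 - (-0.760287))
       = 1.164129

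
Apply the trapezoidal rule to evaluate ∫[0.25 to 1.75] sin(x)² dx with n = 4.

f(x) = sin(x)²
a = 0.25, b = 1.75, n = 4
h = (b - a)/n = 0.375000

Trapezoidal rule: (h/2)[f(x₀) + 2f(x₁) + 2f(x₂) + ... + f(xₙ)]

x_0 = 0.2500, f(x_0) = 0.061209, coefficient = 1
x_1 = 0.6250, f(x_1) = 0.342339, coefficient = 2
x_2 = 1.0000, f(x_2) = 0.708073, coefficient = 2
x_3 = 1.3750, f(x_3) = 0.962151, coefficient = 2
x_4 = 1.7500, f(x_4) = 0.968228, coefficient = 1

I ≈ (0.375000/2) × 5.054564 = 0.947731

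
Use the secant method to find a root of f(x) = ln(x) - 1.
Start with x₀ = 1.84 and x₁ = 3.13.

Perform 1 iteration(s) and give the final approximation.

f(x) = ln(x) - 1
x₀ = 1.84, x₁ = 3.13

Secant formula: x_{n+1} = x_n - f(x_n)(x_n - x_{n-1})/(f(x_n) - f(x_{n-1}))

Iteration 1:
  f(1.840000) = -0.390234
  f(3.130000) = 0.141033
  x_2 = 3.130000 - 0.141033×(3.130000 - 1.840000)/(0.141033 - (-0.390234))
       = 2.787550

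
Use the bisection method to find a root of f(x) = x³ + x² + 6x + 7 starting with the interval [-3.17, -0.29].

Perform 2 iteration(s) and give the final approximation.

f(x) = x³ + x² + 6x + 7
Initial interval: [-3.17, -0.29]

Iteration 1:
  c_1 = (-3.170000 + (-0.290000))/2 = -1.730000
  f(c_1) = f(-1.730000) = -5.564817
  f(a) × f(c) ≥ 0, new interval: [-1.730000, -0.290000]
Iteration 2:
  c_2 = (-1.730000 + (-0.290000))/2 = -1.010000
  f(c_2) = f(-1.010000) = 0.929799
  f(a) × f(c) < 0, new interval: [-1.730000, -1.010000]

After 2 iteration(s), the approximation is c_2 = -1.010000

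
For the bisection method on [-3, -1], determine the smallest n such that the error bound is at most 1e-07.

We need (b-a)/2^n ≤ 1e-07
(-1 - (-3))/2^n ≤ 1e-07
2/2^n ≤ 1e-07
2^n ≥ 20000000
n ≥ log₂(20000000) = 24.25
n ≥ 25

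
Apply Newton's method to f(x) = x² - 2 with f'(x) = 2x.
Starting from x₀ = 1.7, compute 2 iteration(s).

f(x) = x² - 2
f'(x) = 2x
x₀ = 1.7

Newton-Raphson formula: x_{n+1} = x_n - f(x_n)/f'(x_n)

Iteration 1:
  f(1.700000) = 0.890000
  f'(1.700000) = 3.400000
  x_1 = 1.700000 - 0.890000/3.400000 = 1.438235
Iteration 2:
  f(1.438235) = 0.068521
  f'(1.438235) = 2.876471
  x_2 = 1.438235 - 0.068521/2.876471 = 1.414414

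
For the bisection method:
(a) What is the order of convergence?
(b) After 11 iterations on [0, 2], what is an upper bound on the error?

(a) Bisection has linear (order 1) convergence; the error is halved each step.

(b) Error bound = (b-a)/2^n = (2 - 0)/2^{11}
    = 2/2^{11}

(a) 1 (linear); (b) error ≤ 9.77e-04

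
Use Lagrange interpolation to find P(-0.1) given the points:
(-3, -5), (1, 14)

Lagrange interpolation formula:
P(x) = Σ yᵢ × Lᵢ(x)
where Lᵢ(x) = Π_{j≠i} (x - xⱼ)/(xᵢ - xⱼ)

L_0(-0.1) = (-0.1 - 1)/(-3 - 1) = 0.275000
L_1(-0.1) = (-0.1 - (-3))/(1 - (-3)) = 0.725000

P(-0.1) = (-5)×L_0(-0.1) + 14×L_1(-0.1)
P(-0.1) = 8.775000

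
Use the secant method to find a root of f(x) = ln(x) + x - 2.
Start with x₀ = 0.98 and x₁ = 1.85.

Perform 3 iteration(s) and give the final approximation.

f(x) = ln(x) + x - 2
x₀ = 0.98, x₁ = 1.85

Secant formula: x_{n+1} = x_n - f(x_n)(x_n - x_{n-1})/(f(x_n) - f(x_{n-1}))

Iteration 1:
  f(0.980000) = -1.040203
  f(1.850000) = 0.465186
  x_2 = 1.850000 - 0.465186×(1.850000 - 0.980000)/(0.465186 - (-1.040203))
       = 1.581158
Iteration 2:
  f(1.850000) = 0.465186
  f(1.581158) = 0.039316
  x_3 = 1.581158 - 0.039316×(1.581158 - 1.850000)/(0.039316 - 0.465186)
       = 1.556339
Iteration 3:
  f(1.581158) = 0.039316
  f(1.556339) = -0.001325
  x_4 = 1.556339 - (-0.001325)×(1.556339 - 1.581158)/(-0.001325 - 0.039316)
       = 1.557148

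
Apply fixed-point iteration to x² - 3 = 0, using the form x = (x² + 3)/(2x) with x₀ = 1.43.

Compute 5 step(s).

Equation: x² - 3 = 0
Fixed-point form: x = (x² + 3)/(2x)
x₀ = 1.43

x_1 = g(1.430000) = 1.763951
x_2 = g(1.763951) = 1.732339
x_3 = g(1.732339) = 1.732051
x_4 = g(1.732051) = 1.732051
x_5 = g(1.732051) = 1.732051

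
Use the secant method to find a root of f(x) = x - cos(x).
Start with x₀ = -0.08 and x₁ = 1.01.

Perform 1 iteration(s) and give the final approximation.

f(x) = x - cos(x)
x₀ = -0.08, x₁ = 1.01

Secant formula: x_{n+1} = x_n - f(x_n)(x_n - x_{n-1})/(f(x_n) - f(x_{n-1}))

Iteration 1:
  f(-0.080000) = -1.076802
  f(1.010000) = 0.478139
  x_2 = 1.010000 - 0.478139×(1.010000 - (-0.080000))/(0.478139 - (-1.076802))
       = 0.674829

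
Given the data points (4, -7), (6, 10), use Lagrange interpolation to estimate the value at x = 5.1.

Lagrange interpolation formula:
P(x) = Σ yᵢ × Lᵢ(x)
where Lᵢ(x) = Π_{j≠i} (x - xⱼ)/(xᵢ - xⱼ)

L_0(5.1) = (5.1 - 6)/(4 - 6) = 0.450000
L_1(5.1) = (5.1 - 4)/(6 - 4) = 0.550000

P(5.1) = (-7)×L_0(5.1) + 10×L_1(5.1)
P(5.1) = 2.350000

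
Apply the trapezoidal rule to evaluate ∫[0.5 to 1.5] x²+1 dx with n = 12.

f(x) = x²+1
a = 0.5, b = 1.5, n = 12
h = (b - a)/n = 0.083333

Trapezoidal rule: (h/2)[f(x₀) + 2f(x₁) + 2f(x₂) + ... + f(xₙ)]

x_0 = 0.5000, f(x_0) = 1.250000, coefficient = 1
x_1 = 0.5833, f(x_1) = 1.340278, coefficient = 2
x_2 = 0.6667, f(x_2) = 1.444444, coefficient = 2
x_3 = 0.7500, f(x_3) = 1.562500, coefficient = 2
x_4 = 0.8333, f(x_4) = 1.694444, coefficient = 2
x_5 = 0.9167, f(x_5) = 1.840278, coefficient = 2
x_6 = 1.0000, f(x_6) = 2.000000, coefficient = 2
x_7 = 1.0833, f(x_7) = 2.173611, coefficient = 2
x_8 = 1.1667, f(x_8) = 2.361111, coefficient = 2
x_9 = 1.2500, f(x_9) = 2.562500, coefficient = 2
x_10 = 1.3333, f(x_10) = 2.777778, coefficient = 2
x_11 = 1.4167, f(x_11) = 3.006944, coefficient = 2
x_12 = 1.5000, f(x_12) = 3.250000, coefficient = 1

I ≈ (0.083333/2) × 50.027778 = 2.084491
Exact value: 2.083333
Error: 0.001157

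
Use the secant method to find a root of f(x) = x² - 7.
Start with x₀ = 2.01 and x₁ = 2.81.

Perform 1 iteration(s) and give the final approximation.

f(x) = x² - 7
x₀ = 2.01, x₁ = 2.81

Secant formula: x_{n+1} = x_n - f(x_n)(x_n - x_{n-1})/(f(x_n) - f(x_{n-1}))

Iteration 1:
  f(2.010000) = -2.959900
  f(2.810000) = 0.896100
  x_2 = 2.810000 - 0.896100×(2.810000 - 2.010000)/(0.896100 - (-2.959900))
       = 2.624087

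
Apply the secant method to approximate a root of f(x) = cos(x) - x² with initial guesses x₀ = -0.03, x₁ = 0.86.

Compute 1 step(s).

f(x) = cos(x) - x²
x₀ = -0.03, x₁ = 0.86

Secant formula: x_{n+1} = x_n - f(x_n)(x_n - x_{n-1})/(f(x_n) - f(x_{n-1}))

Iteration 1:
  f(-0.030000) = 0.998650
  f(0.860000) = -0.087163
  x_2 = 0.860000 - (-0.087163)×(0.860000 - (-0.030000))/(-0.087163 - 0.998650)
       = 0.788556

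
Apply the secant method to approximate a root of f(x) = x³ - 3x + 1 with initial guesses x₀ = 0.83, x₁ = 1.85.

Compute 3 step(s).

f(x) = x³ - 3x + 1
x₀ = 0.83, x₁ = 1.85

Secant formula: x_{n+1} = x_n - f(x_n)(x_n - x_{n-1})/(f(x_n) - f(x_{n-1}))

Iteration 1:
  f(0.830000) = -0.918213
  f(1.850000) = 1.781625
  x_2 = 1.850000 - 1.781625×(1.850000 - 0.830000)/(1.781625 - (-0.918213))
       = 1.176901
Iteration 2:
  f(1.850000) = 1.781625
  f(1.176901) = -0.900582
  x_3 = 1.176901 - (-0.900582)×(1.176901 - 1.850000)/(-0.900582 - 1.781625)
       = 1.402902
Iteration 3:
  f(1.176901) = -0.900582
  f(1.402902) = -0.447607
  x_4 = 1.402902 - (-0.447607)×(1.402902 - 1.176901)/(-0.447607 - (-0.900582))
       = 1.626224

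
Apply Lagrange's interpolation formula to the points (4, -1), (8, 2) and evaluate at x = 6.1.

Lagrange interpolation formula:
P(x) = Σ yᵢ × Lᵢ(x)
where Lᵢ(x) = Π_{j≠i} (x - xⱼ)/(xᵢ - xⱼ)

L_0(6.1) = (6.1 - 8)/(4 - 8) = 0.475000
L_1(6.1) = (6.1 - 4)/(8 - 4) = 0.525000

P(6.1) = (-1)×L_0(6.1) + 2×L_1(6.1)
P(6.1) = 0.575000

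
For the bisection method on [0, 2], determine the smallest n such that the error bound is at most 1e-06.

We need (b-a)/2^n ≤ 1e-06
(2 - 0)/2^n ≤ 1e-06
2/2^n ≤ 1e-06
2^n ≥ 2000000
n ≥ log₂(2000000) = 20.93
n ≥ 21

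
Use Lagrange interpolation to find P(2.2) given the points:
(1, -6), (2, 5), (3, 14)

Lagrange interpolation formula:
P(x) = Σ yᵢ × Lᵢ(x)
where Lᵢ(x) = Π_{j≠i} (x - xⱼ)/(xᵢ - xⱼ)

L_0(2.2) = (2.2 - 2)/(1 - 2) × (2.2 - 3)/(1 - 3) = -0.080000
L_1(2.2) = (2.2 - 1)/(2 - 1) × (2.2 - 3)/(2 - 3) = 0.960000
L_2(2.2) = (2.2 - 1)/(3 - 1) × (2.2 - 2)/(3 - 2) = 0.120000

P(2.2) = (-6)×L_0(2.2) + 5×L_1(2.2) + 14×L_2(2.2)
P(2.2) = 6.960000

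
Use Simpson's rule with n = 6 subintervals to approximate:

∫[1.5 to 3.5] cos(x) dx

f(x) = cos(x)
a = 1.5, b = 3.5, n = 6
h = (b - a)/n = 0.333333

Simpson's rule: (h/3)[f(x₀) + 4f(x₁) + 2f(x₂) + ... + f(xₙ)]

x_0 = 1.5000, f(x_0) = 0.070737, coefficient = 1
x_1 = 1.8333, f(x_1) = -0.259531, coefficient = 4
x_2 = 2.1667, f(x_2) = -0.561229, coefficient = 2
x_3 = 2.5000, f(x_3) = -0.801144, coefficient = 4
x_4 = 2.8333, f(x_4) = -0.952863, coefficient = 2
x_5 = 3.1667, f(x_5) = -0.999686, coefficient = 4
x_6 = 3.5000, f(x_6) = -0.936457, coefficient = 1

I ≈ (0.333333/3) × -12.135347 = -1.348372
Exact value: -1.348278
Error: 0.000094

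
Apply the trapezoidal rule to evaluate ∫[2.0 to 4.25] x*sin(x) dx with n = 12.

f(x) = x*sin(x)
a = 2.0, b = 4.25, n = 12
h = (b - a)/n = 0.187500

Trapezoidal rule: (h/2)[f(x₀) + 2f(x₁) + 2f(x₂) + ... + f(xₙ)]

x_0 = 2.0000, f(x_0) = 1.818595, coefficient = 1
x_1 = 2.1875, f(x_1) = 1.784539, coefficient = 2
x_2 = 2.3750, f(x_2) = 1.647502, coefficient = 2
x_3 = 2.5625, f(x_3) = 1.402366, coefficient = 2
x_4 = 2.7500, f(x_4) = 1.049568, coefficient = 2
x_5 = 2.9375, f(x_5) = 0.595369, coefficient = 2
x_6 = 3.1250, f(x_6) = 0.051850, coefficient = 2
x_7 = 3.3125, f(x_7) = -0.563379, coefficient = 2
x_8 = 3.5000, f(x_8) = -1.227741, coefficient = 2
x_9 = 3.6875, f(x_9) = -1.914527, coefficient = 2
x_10 = 3.8750, f(x_10) = -2.593944, coefficient = 2
x_11 = 4.0625, f(x_11) = -3.234363, coefficient = 2
x_12 = 4.2500, f(x_12) = -3.803705, coefficient = 1

I ≈ (0.187500/2) × -7.990632 = -0.749122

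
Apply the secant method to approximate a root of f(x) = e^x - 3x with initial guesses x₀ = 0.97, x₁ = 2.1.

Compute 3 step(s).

f(x) = e^x - 3x
x₀ = 0.97, x₁ = 2.1

Secant formula: x_{n+1} = x_n - f(x_n)(x_n - x_{n-1})/(f(x_n) - f(x_{n-1}))

Iteration 1:
  f(0.970000) = -0.272056
  f(2.100000) = 1.866170
  x_2 = 2.100000 - 1.866170×(2.100000 - 0.970000)/(1.866170 - (-0.272056))
       = 1.113775
Iteration 2:
  f(2.100000) = 1.866170
  f(1.113775) = -0.295490
  x_3 = 1.113775 - (-0.295490)×(1.113775 - 2.100000)/(-0.295490 - 1.866170)
       = 1.248588
Iteration 3:
  f(1.113775) = -0.295490
  f(1.248588) = -0.260346
  x_4 = 1.248588 - (-0.260346)×(1.248588 - 1.113775)/(-0.260346 - (-0.295490))
       = 2.247274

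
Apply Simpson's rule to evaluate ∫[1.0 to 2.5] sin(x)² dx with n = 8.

f(x) = sin(x)²
a = 1.0, b = 2.5, n = 8
h = (b - a)/n = 0.187500

Simpson's rule: (h/3)[f(x₀) + 4f(x₁) + 2f(x₂) + ... + f(xₙ)]

x_0 = 1.0000, f(x_0) = 0.708073, coefficient = 1
x_1 = 1.1875, f(x_1) = 0.860139, coefficient = 4
x_2 = 1.3750, f(x_2) = 0.962151, coefficient = 2
x_3 = 1.5625, f(x_3) = 0.999931, coefficient = 4
x_4 = 1.7500, f(x_4) = 0.968228, coefficient = 2
x_5 = 1.9375, f(x_5) = 0.871449, coefficient = 4
x_6 = 2.1250, f(x_6) = 0.723044, coefficient = 2
x_7 = 2.3125, f(x_7) = 0.543639, coefficient = 4
x_8 = 2.5000, f(x_8) = 0.358169, coefficient = 1

I ≈ (0.187500/3) × 19.473722 = 1.217108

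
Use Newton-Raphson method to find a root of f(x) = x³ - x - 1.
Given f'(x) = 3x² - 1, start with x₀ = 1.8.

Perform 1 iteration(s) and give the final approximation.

f(x) = x³ - x - 1
f'(x) = 3x² - 1
x₀ = 1.8

Newton-Raphson formula: x_{n+1} = x_n - f(x_n)/f'(x_n)

Iteration 1:
  f(1.800000) = 3.032000
  f'(1.800000) = 8.720000
  x_1 = 1.800000 - 3.032000/8.720000 = 1.452294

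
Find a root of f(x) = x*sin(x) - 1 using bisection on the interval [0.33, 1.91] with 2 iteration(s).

f(x) = x*sin(x) - 1
Initial interval: [0.33, 1.91]

Iteration 1:
  c_1 = (0.330000 + 1.910000)/2 = 1.120000
  f(c_1) = f(1.120000) = 0.008112
  f(a) × f(c) < 0, new interval: [0.330000, 1.120000]
Iteration 2:
  c_2 = (0.330000 + 1.120000)/2 = 0.725000
  f(c_2) = f(0.725000) = -0.519227
  f(a) × f(c) ≥ 0, new interval: [0.725000, 1.120000]

After 2 iteration(s), the approximation is c_2 = 0.725000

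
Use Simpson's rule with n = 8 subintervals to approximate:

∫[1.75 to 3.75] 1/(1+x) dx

f(x) = 1/(1+x)
a = 1.75, b = 3.75, n = 8
h = (b - a)/n = 0.250000

Simpson's rule: (h/3)[f(x₀) + 4f(x₁) + 2f(x₂) + ... + f(xₙ)]

x_0 = 1.7500, f(x_0) = 0.363636, coefficient = 1
x_1 = 2.0000, f(x_1) = 0.333333, coefficient = 4
x_2 = 2.2500, f(x_2) = 0.307692, coefficient = 2
x_3 = 2.5000, f(x_3) = 0.285714, coefficient = 4
x_4 = 2.7500, f(x_4) = 0.266667, coefficient = 2
x_5 = 3.0000, f(x_5) = 0.250000, coefficient = 4
x_6 = 3.2500, f(x_6) = 0.235294, coefficient = 2
x_7 = 3.5000, f(x_7) = 0.222222, coefficient = 4
x_8 = 3.7500, f(x_8) = 0.210526, coefficient = 1

I ≈ (0.250000/3) × 6.558548 = 0.546546
Exact value: 0.546544
Error: 0.000002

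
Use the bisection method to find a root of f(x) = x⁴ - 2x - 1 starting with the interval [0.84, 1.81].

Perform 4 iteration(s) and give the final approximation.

f(x) = x⁴ - 2x - 1
Initial interval: [0.84, 1.81]

Iteration 1:
  c_1 = (0.840000 + 1.810000)/2 = 1.325000
  f(c_1) = f(1.325000) = -0.567781
  f(a) × f(c) ≥ 0, new interval: [1.325000, 1.810000]
Iteration 2:
  c_2 = (1.325000 + 1.810000)/2 = 1.567500
  f(c_2) = f(1.567500) = 1.902125
  f(a) × f(c) < 0, new interval: [1.325000, 1.567500]
Iteration 3:
  c_3 = (1.325000 + 1.567500)/2 = 1.446250
  f(c_3) = f(1.446250) = 0.482454
  f(a) × f(c) < 0, new interval: [1.325000, 1.446250]
Iteration 4:
  c_4 = (1.325000 + 1.446250)/2 = 1.385625
  f(c_4) = f(1.385625) = -0.085016
  f(a) × f(c) ≥ 0, new interval: [1.385625, 1.446250]

After 4 iteration(s), the approximation is c_4 = 1.385625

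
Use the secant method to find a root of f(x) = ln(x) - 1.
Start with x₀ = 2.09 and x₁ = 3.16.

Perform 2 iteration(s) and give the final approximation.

f(x) = ln(x) - 1
x₀ = 2.09, x₁ = 3.16

Secant formula: x_{n+1} = x_n - f(x_n)(x_n - x_{n-1})/(f(x_n) - f(x_{n-1}))

Iteration 1:
  f(2.090000) = -0.262836
  f(3.160000) = 0.150572
  x_2 = 3.160000 - 0.150572×(3.160000 - 2.090000)/(0.150572 - (-0.262836))
       = 2.770283
Iteration 2:
  f(3.160000) = 0.150572
  f(2.770283) = 0.018950
  x_3 = 2.770283 - 0.018950×(2.770283 - 3.160000)/(0.018950 - 0.150572)
       = 2.714176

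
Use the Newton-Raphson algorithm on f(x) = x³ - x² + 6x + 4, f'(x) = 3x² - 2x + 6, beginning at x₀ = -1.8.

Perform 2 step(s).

f(x) = x³ - x² + 6x + 4
f'(x) = 3x² - 2x + 6
x₀ = -1.8

Newton-Raphson formula: x_{n+1} = x_n - f(x_n)/f'(x_n)

Iteration 1:
  f(-1.800000) = -15.872000
  f'(-1.800000) = 19.320000
  x_1 = -1.800000 - (-15.872000)/19.320000 = -0.978468
Iteration 2:
  f(-0.978468) = -3.764992
  f'(-0.978468) = 10.829134
  x_2 = -0.978468 - (-3.764992)/10.829134 = -0.630795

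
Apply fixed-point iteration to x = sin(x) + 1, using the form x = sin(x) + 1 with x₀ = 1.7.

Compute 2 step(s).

Equation: x = sin(x) + 1
Fixed-point form: x = sin(x) + 1
x₀ = 1.7

x_1 = g(1.700000) = 1.991665
x_2 = g(1.991665) = 1.912734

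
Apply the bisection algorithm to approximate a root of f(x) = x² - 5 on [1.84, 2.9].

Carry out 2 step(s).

f(x) = x² - 5
Initial interval: [1.84, 2.9]

Iteration 1:
  c_1 = (1.840000 + 2.900000)/2 = 2.370000
  f(c_1) = f(2.370000) = 0.616900
  f(a) × f(c) < 0, new interval: [1.840000, 2.370000]
Iteration 2:
  c_2 = (1.840000 + 2.370000)/2 = 2.105000
  f(c_2) = f(2.105000) = -0.568975
  f(a) × f(c) ≥ 0, new interval: [2.105000, 2.370000]

After 2 iteration(s), the approximation is c_2 = 2.105000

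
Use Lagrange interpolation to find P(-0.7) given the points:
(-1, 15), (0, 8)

Lagrange interpolation formula:
P(x) = Σ yᵢ × Lᵢ(x)
where Lᵢ(x) = Π_{j≠i} (x - xⱼ)/(xᵢ - xⱼ)

L_0(-0.7) = (-0.7 - 0)/(-1 - 0) = 0.700000
L_1(-0.7) = (-0.7 - (-1))/(0 - (-1)) = 0.300000

P(-0.7) = 15×L_0(-0.7) + 8×L_1(-0.7)
P(-0.7) = 12.900000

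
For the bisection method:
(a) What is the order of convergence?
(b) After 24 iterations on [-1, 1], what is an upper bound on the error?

(a) Bisection has linear (order 1) convergence; the error is halved each step.

(b) Error bound = (b-a)/2^n = (1 - (-1))/2^{24}
    = 2/2^{24}

(a) 1 (linear); (b) error ≤ 1.19e-07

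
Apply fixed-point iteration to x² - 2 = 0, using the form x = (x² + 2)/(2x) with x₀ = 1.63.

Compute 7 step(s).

Equation: x² - 2 = 0
Fixed-point form: x = (x² + 2)/(2x)
x₀ = 1.63

x_1 = g(1.630000) = 1.428497
x_2 = g(1.428497) = 1.414285
x_3 = g(1.414285) = 1.414214
x_4 = g(1.414214) = 1.414214
x_5 = g(1.414214) = 1.414214
x_6 = g(1.414214) = 1.414214
x_7 = g(1.414214) = 1.414214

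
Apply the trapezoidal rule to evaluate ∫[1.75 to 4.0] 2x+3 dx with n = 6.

f(x) = 2x+3
a = 1.75, b = 4.0, n = 6
h = (b - a)/n = 0.375000

Trapezoidal rule: (h/2)[f(x₀) + 2f(x₁) + 2f(x₂) + ... + f(xₙ)]

x_0 = 1.7500, f(x_0) = 6.500000, coefficient = 1
x_1 = 2.1250, f(x_1) = 7.250000, coefficient = 2
x_2 = 2.5000, f(x_2) = 8.000000, coefficient = 2
x_3 = 2.8750, f(x_3) = 8.750000, coefficient = 2
x_4 = 3.2500, f(x_4) = 9.500000, coefficient = 2
x_5 = 3.6250, f(x_5) = 10.250000, coefficient = 2
x_6 = 4.0000, f(x_6) = 11.000000, coefficient = 1

I ≈ (0.375000/2) × 105.000000 = 19.687500
Exact value: 19.687500
Error: 0.000000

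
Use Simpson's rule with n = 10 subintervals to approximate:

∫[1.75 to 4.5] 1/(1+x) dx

f(x) = 1/(1+x)
a = 1.75, b = 4.5, n = 10
h = (b - a)/n = 0.275000

Simpson's rule: (h/3)[f(x₀) + 4f(x₁) + 2f(x₂) + ... + f(xₙ)]

x_0 = 1.7500, f(x_0) = 0.363636, coefficient = 1
x_1 = 2.0250, f(x_1) = 0.330579, coefficient = 4
x_2 = 2.3000, f(x_2) = 0.303030, coefficient = 2
x_3 = 2.5750, f(x_3) = 0.279720, coefficient = 4
x_4 = 2.8500, f(x_4) = 0.259740, coefficient = 2
x_5 = 3.1250, f(x_5) = 0.242424, coefficient = 4
x_6 = 3.4000, f(x_6) = 0.227273, coefficient = 2
x_7 = 3.6750, f(x_7) = 0.213904, coefficient = 4
x_8 = 3.9500, f(x_8) = 0.202020, coefficient = 2
x_9 = 4.2250, f(x_9) = 0.191388, coefficient = 4
x_10 = 4.5000, f(x_10) = 0.181818, coefficient = 1

I ≈ (0.275000/3) × 7.561639 = 0.693150
Exact value: 0.693147
Error: 0.000003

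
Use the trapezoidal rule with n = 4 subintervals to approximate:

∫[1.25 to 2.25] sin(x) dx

f(x) = sin(x)
a = 1.25, b = 2.25, n = 4
h = (b - a)/n = 0.250000

Trapezoidal rule: (h/2)[f(x₀) + 2f(x₁) + 2f(x₂) + ... + f(xₙ)]

x_0 = 1.2500, f(x_0) = 0.948985, coefficient = 1
x_1 = 1.5000, f(x_1) = 0.997495, coefficient = 2
x_2 = 1.7500, f(x_2) = 0.983986, coefficient = 2
x_3 = 2.0000, f(x_3) = 0.909297, coefficient = 2
x_4 = 2.2500, f(x_4) = 0.778073, coefficient = 1

I ≈ (0.250000/2) × 7.508615 = 0.938577
Exact value: 0.943496
Error: 0.004919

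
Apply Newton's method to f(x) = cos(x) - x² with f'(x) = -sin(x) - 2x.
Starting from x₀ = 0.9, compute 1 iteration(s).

f(x) = cos(x) - x²
f'(x) = -sin(x) - 2x
x₀ = 0.9

Newton-Raphson formula: x_{n+1} = x_n - f(x_n)/f'(x_n)

Iteration 1:
  f(0.900000) = -0.188390
  f'(0.900000) = -2.583327
  x_1 = 0.900000 - (-0.188390)/(-2.583327) = 0.827075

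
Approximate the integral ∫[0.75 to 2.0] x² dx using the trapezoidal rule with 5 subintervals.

f(x) = x²
a = 0.75, b = 2.0, n = 5
h = (b - a)/n = 0.250000

Trapezoidal rule: (h/2)[f(x₀) + 2f(x₁) + 2f(x₂) + ... + f(xₙ)]

x_0 = 0.7500, f(x_0) = 0.562500, coefficient = 1
x_1 = 1.0000, f(x_1) = 1.000000, coefficient = 2
x_2 = 1.2500, f(x_2) = 1.562500, coefficient = 2
x_3 = 1.5000, f(x_3) = 2.250000, coefficient = 2
x_4 = 1.7500, f(x_4) = 3.062500, coefficient = 2
x_5 = 2.0000, f(x_5) = 4.000000, coefficient = 1

I ≈ (0.250000/2) × 20.312500 = 2.539062
Exact value: 2.526042
Error: 0.013021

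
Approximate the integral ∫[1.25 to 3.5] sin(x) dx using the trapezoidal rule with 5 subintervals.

f(x) = sin(x)
a = 1.25, b = 3.5, n = 5
h = (b - a)/n = 0.450000

Trapezoidal rule: (h/2)[f(x₀) + 2f(x₁) + 2f(x₂) + ... + f(xₙ)]

x_0 = 1.2500, f(x_0) = 0.948985, coefficient = 1
x_1 = 1.7000, f(x_1) = 0.991665, coefficient = 2
x_2 = 2.1500, f(x_2) = 0.836899, coefficient = 2
x_3 = 2.6000, f(x_3) = 0.515501, coefficient = 2
x_4 = 3.0500, f(x_4) = 0.091465, coefficient = 2
x_5 = 3.5000, f(x_5) = -0.350783, coefficient = 1

I ≈ (0.450000/2) × 5.469261 = 1.230584
Exact value: 1.251779
Error: 0.021195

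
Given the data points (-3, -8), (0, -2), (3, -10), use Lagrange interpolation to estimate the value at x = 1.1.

Lagrange interpolation formula:
P(x) = Σ yᵢ × Lᵢ(x)
where Lᵢ(x) = Π_{j≠i} (x - xⱼ)/(xᵢ - xⱼ)

L_0(1.1) = (1.1 - 0)/(-3 - 0) × (1.1 - 3)/(-3 - 3) = -0.116111
L_1(1.1) = (1.1 - (-3))/(0 - (-3)) × (1.1 - 3)/(0 - 3) = 0.865556
L_2(1.1) = (1.1 - (-3))/(3 - (-3)) × (1.1 - 0)/(3 - 0) = 0.250556

P(1.1) = (-8)×L_0(1.1) + (-2)×L_1(1.1) + (-10)×L_2(1.1)
P(1.1) = -3.307778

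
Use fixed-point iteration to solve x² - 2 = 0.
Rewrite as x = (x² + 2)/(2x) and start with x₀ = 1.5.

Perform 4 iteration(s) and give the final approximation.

Equation: x² - 2 = 0
Fixed-point form: x = (x² + 2)/(2x)
x₀ = 1.5

x_1 = g(1.500000) = 1.416667
x_2 = g(1.416667) = 1.414216
x_3 = g(1.414216) = 1.414214
x_4 = g(1.414214) = 1.414214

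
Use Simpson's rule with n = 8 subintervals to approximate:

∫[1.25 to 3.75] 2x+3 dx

f(x) = 2x+3
a = 1.25, b = 3.75, n = 8
h = (b - a)/n = 0.312500

Simpson's rule: (h/3)[f(x₀) + 4f(x₁) + 2f(x₂) + ... + f(xₙ)]

x_0 = 1.2500, f(x_0) = 5.500000, coefficient = 1
x_1 = 1.5625, f(x_1) = 6.125000, coefficient = 4
x_2 = 1.8750, f(x_2) = 6.750000, coefficient = 2
x_3 = 2.1875, f(x_3) = 7.375000, coefficient = 4
x_4 = 2.5000, f(x_4) = 8.000000, coefficient = 2
x_5 = 2.8125, f(x_5) = 8.625000, coefficient = 4
x_6 = 3.1250, f(x_6) = 9.250000, coefficient = 2
x_7 = 3.4375, f(x_7) = 9.875000, coefficient = 4
x_8 = 3.7500, f(x_8) = 10.500000, coefficient = 1

I ≈ (0.312500/3) × 192.000000 = 20.000000
Exact value: 20.000000
Error: 0.000000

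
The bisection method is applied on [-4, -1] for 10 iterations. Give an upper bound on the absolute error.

Bisection error bound: |error| ≤ (b-a)/2^n
|error| ≤ (-1 - (-4))/2^10 = 3/2^10
|error| ≤ 0.0029296875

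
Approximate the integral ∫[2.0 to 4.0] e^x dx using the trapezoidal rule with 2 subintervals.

f(x) = e^x
a = 2.0, b = 4.0, n = 2
h = (b - a)/n = 1.000000

Trapezoidal rule: (h/2)[f(x₀) + 2f(x₁) + 2f(x₂) + ... + f(xₙ)]

x_0 = 2.0000, f(x_0) = 7.389056, coefficient = 1
x_1 = 3.0000, f(x_1) = 20.085537, coefficient = 2
x_2 = 4.0000, f(x_2) = 54.598150, coefficient = 1

I ≈ (1.000000/2) × 102.158280 = 51.079140
Exact value: 47.209094
Error: 3.870046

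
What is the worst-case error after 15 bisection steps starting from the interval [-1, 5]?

Bisection error bound: |error| ≤ (b-a)/2^n
|error| ≤ (5 - (-1))/2^15 = 6/2^15
|error| ≤ 0.0001831055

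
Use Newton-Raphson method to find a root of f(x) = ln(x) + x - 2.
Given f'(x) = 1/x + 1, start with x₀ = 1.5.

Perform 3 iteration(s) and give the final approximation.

f(x) = ln(x) + x - 2
f'(x) = 1/x + 1
x₀ = 1.5

Newton-Raphson formula: x_{n+1} = x_n - f(x_n)/f'(x_n)

Iteration 1:
  f(1.500000) = -0.094535
  f'(1.500000) = 1.666667
  x_1 = 1.500000 - (-0.094535)/1.666667 = 1.556721
Iteration 2:
  f(1.556721) = -0.000697
  f'(1.556721) = 1.642376
  x_2 = 1.556721 - (-0.000697)/1.642376 = 1.557146
Iteration 3:
  f(1.557146) = 0.000000
  f'(1.557146) = 1.642201
  x_3 = 1.557146 - 0.000000/1.642201 = 1.557146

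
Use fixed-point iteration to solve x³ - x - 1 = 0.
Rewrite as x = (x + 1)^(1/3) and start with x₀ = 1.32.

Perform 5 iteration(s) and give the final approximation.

Equation: x³ - x - 1 = 0
Fixed-point form: x = (x + 1)^(1/3)
x₀ = 1.32

x_1 = g(1.320000) = 1.323821
x_2 = g(1.323821) = 1.324548
x_3 = g(1.324548) = 1.324686
x_4 = g(1.324686) = 1.324712
x_5 = g(1.324712) = 1.324717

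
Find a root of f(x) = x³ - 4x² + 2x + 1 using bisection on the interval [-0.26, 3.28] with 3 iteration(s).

f(x) = x³ - 4x² + 2x + 1
Initial interval: [-0.26, 3.28]

Iteration 1:
  c_1 = (-0.260000 + 3.280000)/2 = 1.510000
  f(c_1) = f(1.510000) = -1.657449
  f(a) × f(c) < 0, new interval: [-0.260000, 1.510000]
Iteration 2:
  c_2 = (-0.260000 + 1.510000)/2 = 0.625000
  f(c_2) = f(0.625000) = 0.931641
  f(a) × f(c) ≥ 0, new interval: [0.625000, 1.510000]
Iteration 3:
  c_3 = (0.625000 + 1.510000)/2 = 1.067500
  f(c_3) = f(1.067500) = -0.206749
  f(a) × f(c) < 0, new interval: [0.625000, 1.067500]

After 3 iteration(s), the approximation is c_3 = 1.067500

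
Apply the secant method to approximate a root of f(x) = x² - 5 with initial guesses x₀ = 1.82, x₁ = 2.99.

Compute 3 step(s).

f(x) = x² - 5
x₀ = 1.82, x₁ = 2.99

Secant formula: x_{n+1} = x_n - f(x_n)(x_n - x_{n-1})/(f(x_n) - f(x_{n-1}))

Iteration 1:
  f(1.820000) = -1.687600
  f(2.990000) = 3.940100
  x_2 = 2.990000 - 3.940100×(2.990000 - 1.820000)/(3.940100 - (-1.687600))
       = 2.170852
Iteration 2:
  f(2.990000) = 3.940100
  f(2.170852) = -0.287400
  x_3 = 2.170852 - (-0.287400)×(2.170852 - 2.990000)/(-0.287400 - 3.940100)
       = 2.226541
Iteration 3:
  f(2.170852) = -0.287400
  f(2.226541) = -0.042516
  x_4 = 2.226541 - (-0.042516)×(2.226541 - 2.170852)/(-0.042516 - (-0.287400))
       = 2.236209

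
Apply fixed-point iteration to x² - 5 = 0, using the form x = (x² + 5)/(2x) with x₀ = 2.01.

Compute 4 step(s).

Equation: x² - 5 = 0
Fixed-point form: x = (x² + 5)/(2x)
x₀ = 2.01

x_1 = g(2.010000) = 2.248781
x_2 = g(2.248781) = 2.236104
x_3 = g(2.236104) = 2.236068
x_4 = g(2.236068) = 2.236068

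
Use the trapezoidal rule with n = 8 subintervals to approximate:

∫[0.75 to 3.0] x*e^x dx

f(x) = x*e^x
a = 0.75, b = 3.0, n = 8
h = (b - a)/n = 0.281250

Trapezoidal rule: (h/2)[f(x₀) + 2f(x₁) + 2f(x₂) + ... + f(xₙ)]

x_0 = 0.7500, f(x_0) = 1.587750, coefficient = 1
x_1 = 1.0312, f(x_1) = 2.892212, coefficient = 2
x_2 = 1.3125, f(x_2) = 4.876529, coefficient = 2
x_3 = 1.5938, f(x_3) = 7.844712, coefficient = 2
x_4 = 1.8750, f(x_4) = 12.226536, coefficient = 2
x_5 = 2.1562, f(x_5) = 18.627158, coefficient = 2
x_6 = 2.4375, f(x_6) = 27.895710, coefficient = 2
x_7 = 2.7188, f(x_7) = 41.219944, coefficient = 2
x_8 = 3.0000, f(x_8) = 60.256611, coefficient = 1

I ≈ (0.281250/2) × 293.009964 = 41.204526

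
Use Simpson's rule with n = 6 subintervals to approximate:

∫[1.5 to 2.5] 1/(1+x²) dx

f(x) = 1/(1+x²)
a = 1.5, b = 2.5, n = 6
h = (b - a)/n = 0.166667

Simpson's rule: (h/3)[f(x₀) + 4f(x₁) + 2f(x₂) + ... + f(xₙ)]

x_0 = 1.5000, f(x_0) = 0.307692, coefficient = 1
x_1 = 1.6667, f(x_1) = 0.264706, coefficient = 4
x_2 = 1.8333, f(x_2) = 0.229299, coefficient = 2
x_3 = 2.0000, f(x_3) = 0.200000, coefficient = 4
x_4 = 2.1667, f(x_4) = 0.175610, coefficient = 2
x_5 = 2.3333, f(x_5) = 0.155172, coefficient = 4
x_6 = 2.5000, f(x_6) = 0.137931, coefficient = 1

I ≈ (0.166667/3) × 3.734955 = 0.207497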